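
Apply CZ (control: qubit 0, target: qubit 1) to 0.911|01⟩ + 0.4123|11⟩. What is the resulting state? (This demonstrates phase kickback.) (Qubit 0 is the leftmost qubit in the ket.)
0.911|01⟩ - 0.4123|11⟩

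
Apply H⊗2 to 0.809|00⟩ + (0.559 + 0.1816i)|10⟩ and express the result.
(0.684 + 0.0908i)|00⟩ + (0.684 + 0.0908i)|01⟩ + (0.125 - 0.0908i)|10⟩ + (0.125 - 0.0908i)|11⟩

H⊗2 gives amp(|y⟩) = (1/2) Σ_x (−1)^(x·y) amp(|x⟩), where x·y is the number of positions in which both x and y have a 1.
|00⟩: (0.809 + (0.559 + 0.1816i))/2 = (0.684 + 0.0908i)
|01⟩: (0.809 + (0.559 + 0.1816i))/2 = (0.684 + 0.0908i)
|10⟩: (0.809 - (0.559 + 0.1816i))/2 = (0.125 - 0.0908i)
|11⟩: (0.809 - (0.559 + 0.1816i))/2 = (0.125 - 0.0908i)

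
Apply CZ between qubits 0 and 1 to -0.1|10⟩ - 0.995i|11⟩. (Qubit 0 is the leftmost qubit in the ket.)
-0.1|10⟩ + 0.995i|11⟩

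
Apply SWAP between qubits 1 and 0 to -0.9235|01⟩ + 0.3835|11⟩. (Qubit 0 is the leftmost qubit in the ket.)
-0.9235|10⟩ + 0.3835|11⟩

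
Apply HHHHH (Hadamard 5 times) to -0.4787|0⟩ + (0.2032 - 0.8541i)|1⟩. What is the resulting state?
(-0.1948 - 0.6039i)|0⟩ + (-0.4822 + 0.6039i)|1⟩

H² = I, so H^5 = H: a single Hadamard. With (a, b) = (-0.4787, (0.2032 - 0.8541i)), H gives ((a + b)/√2, (a − b)/√2) = ((-0.1948 - 0.6039i), (-0.4822 + 0.6039i)).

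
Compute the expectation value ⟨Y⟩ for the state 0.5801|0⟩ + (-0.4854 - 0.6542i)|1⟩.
-0.759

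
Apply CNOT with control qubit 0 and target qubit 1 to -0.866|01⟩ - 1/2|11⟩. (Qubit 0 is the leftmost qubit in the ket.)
-0.866|01⟩ - 1/2|10⟩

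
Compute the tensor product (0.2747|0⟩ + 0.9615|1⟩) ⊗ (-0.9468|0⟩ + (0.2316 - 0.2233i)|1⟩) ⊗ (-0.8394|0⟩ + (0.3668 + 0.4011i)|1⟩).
0.2183|000⟩ + (-0.0954 - 0.1043i)|001⟩ + (-0.0534 + 0.05149i)|010⟩ + (0.04794 + 0.003018i)|011⟩ + 0.7641|100⟩ + (-0.3339 - 0.3651i)|101⟩ + (-0.1869 + 0.1802i)|110⟩ + (0.1678 + 0.01057i)|111⟩

amp(|b₁b₂…⟩) = product of the factor amplitudes for bits b₁, b₂, …; only kets whose every factor amplitude is nonzero survive.
|000⟩: (0.2747)(-0.9468)(-0.8394) = 0.2183
|001⟩: (0.2747)(-0.9468)(0.3668 + 0.4011i) = (-0.0954 - 0.1043i)
|010⟩: (0.2747)(0.2316 - 0.2233i)(-0.8394) = (-0.0534 + 0.05149i)
|011⟩: (0.2747)(0.2316 - 0.2233i)(0.3668 + 0.4011i) = (0.04794 + 0.003018i)
|100⟩: (0.9615)(-0.9468)(-0.8394) = 0.7641
|101⟩: (0.9615)(-0.9468)(0.3668 + 0.4011i) = (-0.3339 - 0.3651i)
|110⟩: (0.9615)(0.2316 - 0.2233i)(-0.8394) = (-0.1869 + 0.1802i)
|111⟩: (0.9615)(0.2316 - 0.2233i)(0.3668 + 0.4011i) = (0.1678 + 0.01057i)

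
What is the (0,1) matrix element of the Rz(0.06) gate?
0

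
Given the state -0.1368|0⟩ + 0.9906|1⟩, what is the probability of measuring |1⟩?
0.9813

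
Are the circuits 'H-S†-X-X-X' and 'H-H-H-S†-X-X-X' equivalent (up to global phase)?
Yes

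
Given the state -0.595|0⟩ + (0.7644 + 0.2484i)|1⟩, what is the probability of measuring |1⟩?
0.646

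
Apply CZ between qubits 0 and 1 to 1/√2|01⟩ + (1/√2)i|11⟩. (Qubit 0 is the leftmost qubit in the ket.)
1/√2|01⟩ - (1/√2)i|11⟩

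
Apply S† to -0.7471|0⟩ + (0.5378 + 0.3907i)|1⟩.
-0.7471|0⟩ + (0.3907 - 0.5378i)|1⟩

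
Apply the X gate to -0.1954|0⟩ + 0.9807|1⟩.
0.9807|0⟩ - 0.1954|1⟩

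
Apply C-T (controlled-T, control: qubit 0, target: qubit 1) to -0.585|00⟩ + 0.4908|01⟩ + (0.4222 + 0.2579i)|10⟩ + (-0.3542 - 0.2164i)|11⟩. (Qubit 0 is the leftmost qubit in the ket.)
-0.585|00⟩ + 0.4908|01⟩ + (0.4222 + 0.2579i)|10⟩ + (-0.09744 - 0.4035i)|11⟩

C-T leaves the control-|0⟩ kets |00⟩, |01⟩ unchanged and applies T to qubit 1 on the control-|1⟩ pair (|10⟩, |11⟩).
T = [[1, 0], [0, (1/√2 + (1/√2)i)]].
With a = amp(|10⟩) = (0.4222 + 0.2579i) and b = amp(|11⟩) = (-0.3542 - 0.2164i):
new amp(|10⟩) = (1)·a = (0.4222 + 0.2579i)
new amp(|11⟩) = (1/√2 + (1/√2)i)·b = (-0.09744 - 0.4035i)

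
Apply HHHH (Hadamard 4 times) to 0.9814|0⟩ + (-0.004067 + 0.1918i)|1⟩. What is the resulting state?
0.9814|0⟩ + (-0.004067 + 0.1918i)|1⟩

H² = I, so an even number of Hadamards cancels: H^4 = I and the state is unchanged.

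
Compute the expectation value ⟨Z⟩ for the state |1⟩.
-1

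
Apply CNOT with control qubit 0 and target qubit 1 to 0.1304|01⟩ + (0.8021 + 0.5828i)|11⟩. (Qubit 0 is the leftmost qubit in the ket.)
0.1304|01⟩ + (0.8021 + 0.5828i)|10⟩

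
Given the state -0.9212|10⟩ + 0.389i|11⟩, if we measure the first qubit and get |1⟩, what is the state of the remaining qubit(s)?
-0.9212|0⟩ + 0.389i|1⟩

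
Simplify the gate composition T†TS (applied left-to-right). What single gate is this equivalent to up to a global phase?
S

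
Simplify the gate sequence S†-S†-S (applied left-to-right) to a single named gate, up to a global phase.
S†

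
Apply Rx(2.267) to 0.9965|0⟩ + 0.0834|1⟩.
(0.422 - 0.07555i)|0⟩ + (0.03532 - 0.9027i)|1⟩

Rx(2.267) = [[cos(θ/2), −i·sin(θ/2)], [−i·sin(θ/2), cos(θ/2)]]; θ = 2.267, cos(θ/2) ≈ 0.423492, sin(θ/2) ≈ 0.9059.
With a = amp(|0⟩) = 0.9965 and b = amp(|1⟩) = 0.0834:
new amp(|0⟩) = (0.423492)·a + (-0.9059i)·b = (0.422 - 0.07555i)
new amp(|1⟩) = (-0.9059i)·a + (0.423492)·b = (0.03532 - 0.9027i)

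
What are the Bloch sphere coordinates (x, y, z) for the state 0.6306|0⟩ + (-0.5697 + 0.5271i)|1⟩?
(-0.7185, 0.6648, -0.2047)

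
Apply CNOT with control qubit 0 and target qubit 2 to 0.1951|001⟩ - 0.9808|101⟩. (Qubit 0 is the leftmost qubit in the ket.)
0.1951|001⟩ - 0.9808|100⟩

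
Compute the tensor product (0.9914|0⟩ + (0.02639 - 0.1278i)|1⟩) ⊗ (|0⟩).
0.9914|00⟩ + (0.02639 - 0.1278i)|10⟩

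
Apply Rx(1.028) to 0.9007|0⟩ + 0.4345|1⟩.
(0.7843 - 0.2136i)|0⟩ + (0.3784 - 0.4428i)|1⟩

Rx(1.028) = [[cos(θ/2), −i·sin(θ/2)], [−i·sin(θ/2), cos(θ/2)]]; θ = 1.028, cos(θ/2) ≈ 0.870785, sin(θ/2) ≈ 0.491664.
With a = amp(|0⟩) = 0.9007 and b = amp(|1⟩) = 0.4345:
new amp(|0⟩) = (0.870785)·a + (-0.491664i)·b = (0.7843 - 0.2136i)
new amp(|1⟩) = (-0.491664i)·a + (0.870785)·b = (0.3784 - 0.4428i)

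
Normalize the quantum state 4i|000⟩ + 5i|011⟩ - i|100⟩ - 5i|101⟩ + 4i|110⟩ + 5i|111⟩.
0.3849i|000⟩ + 0.4811i|011⟩ - 0.09623i|100⟩ - 0.4811i|101⟩ + 0.3849i|110⟩ + 0.4811i|111⟩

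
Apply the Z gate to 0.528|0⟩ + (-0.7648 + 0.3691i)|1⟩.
0.528|0⟩ + (0.7648 - 0.3691i)|1⟩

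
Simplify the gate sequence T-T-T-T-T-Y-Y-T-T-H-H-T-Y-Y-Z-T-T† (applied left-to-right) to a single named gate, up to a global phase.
Z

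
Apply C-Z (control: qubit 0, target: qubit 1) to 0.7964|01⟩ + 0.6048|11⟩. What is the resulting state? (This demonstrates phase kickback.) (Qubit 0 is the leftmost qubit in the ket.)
0.7964|01⟩ - 0.6048|11⟩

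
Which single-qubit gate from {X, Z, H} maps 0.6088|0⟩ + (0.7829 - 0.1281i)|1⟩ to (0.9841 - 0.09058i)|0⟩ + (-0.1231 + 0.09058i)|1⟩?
H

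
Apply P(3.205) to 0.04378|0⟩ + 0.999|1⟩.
0.04378|0⟩ + (-0.997 - 0.0633i)|1⟩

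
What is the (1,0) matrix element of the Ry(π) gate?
1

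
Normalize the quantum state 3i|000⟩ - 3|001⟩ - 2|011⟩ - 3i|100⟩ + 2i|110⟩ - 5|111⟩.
0.3873i|000⟩ - 0.3873|001⟩ - 0.2582|011⟩ - 0.3873i|100⟩ + 0.2582i|110⟩ - 0.6455|111⟩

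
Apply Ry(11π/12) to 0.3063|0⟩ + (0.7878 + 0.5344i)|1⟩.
(-0.7411 - 0.5298i)|0⟩ + (0.4065 + 0.06975i)|1⟩

Ry(11π/12) = [[cos(θ/2), −sin(θ/2)], [sin(θ/2), cos(θ/2)]]; θ = 11π/12, cos(θ/2) ≈ 0.130526, sin(θ/2) ≈ 0.991445.
With a = amp(|0⟩) = 0.3063 and b = amp(|1⟩) = (0.7878 + 0.5344i):
new amp(|0⟩) = (0.130526)·a + (-0.991445)·b = (-0.7411 - 0.5298i)
new amp(|1⟩) = (0.991445)·a + (0.130526)·b = (0.4065 + 0.06975i)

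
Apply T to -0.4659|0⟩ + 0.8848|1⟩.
-0.4659|0⟩ + (0.6256 + 0.6256i)|1⟩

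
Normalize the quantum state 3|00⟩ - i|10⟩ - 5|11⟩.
0.5071|00⟩ - 0.169i|10⟩ - 0.8452|11⟩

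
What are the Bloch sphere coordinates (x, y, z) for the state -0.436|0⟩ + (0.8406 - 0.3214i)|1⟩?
(-0.733, 0.2803, -0.6198)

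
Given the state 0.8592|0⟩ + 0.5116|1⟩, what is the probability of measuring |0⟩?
0.7382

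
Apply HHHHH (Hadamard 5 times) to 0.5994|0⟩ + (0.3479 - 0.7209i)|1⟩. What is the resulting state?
(0.6698 - 0.5098i)|0⟩ + (0.1778 + 0.5098i)|1⟩

H² = I, so H^5 = H: a single Hadamard. With (a, b) = (0.5994, (0.3479 - 0.7209i)), H gives ((a + b)/√2, (a − b)/√2) = ((0.6698 - 0.5098i), (0.1778 + 0.5098i)).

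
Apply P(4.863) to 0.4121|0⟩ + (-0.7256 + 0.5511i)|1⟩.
0.4121|0⟩ + (0.436 + 0.8001i)|1⟩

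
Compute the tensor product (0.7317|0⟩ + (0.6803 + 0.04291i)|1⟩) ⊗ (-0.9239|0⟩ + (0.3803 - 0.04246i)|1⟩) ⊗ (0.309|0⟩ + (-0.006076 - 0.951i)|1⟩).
-0.2089|000⟩ + (0.004107 + 0.6429i)|001⟩ + (0.08598 - 0.0096i)|010⟩ + (-0.03124 - 0.2644i)|011⟩ + (-0.1942 - 0.01225i)|100⟩ + (-0.03388 + 0.598i)|101⟩ + (0.08051 - 0.003883i)|110⟩ + (-0.01353 - 0.2477i)|111⟩

amp(|b₁b₂…⟩) = product of the factor amplitudes for bits b₁, b₂, …; only kets whose every factor amplitude is nonzero survive.
|000⟩: (0.7317)(-0.9239)(0.309) = -0.2089
|001⟩: (0.7317)(-0.9239)(-0.006076 - 0.951i) = (0.004107 + 0.6429i)
|010⟩: (0.7317)(0.3803 - 0.04246i)(0.309) = (0.08598 - 0.0096i)
|011⟩: (0.7317)(0.3803 - 0.04246i)(-0.006076 - 0.951i) = (-0.03124 - 0.2644i)
|100⟩: (0.6803 + 0.04291i)(-0.9239)(0.309) = (-0.1942 - 0.01225i)
|101⟩: (0.6803 + 0.04291i)(-0.9239)(-0.006076 - 0.951i) = (-0.03388 + 0.598i)
|110⟩: (0.6803 + 0.04291i)(0.3803 - 0.04246i)(0.309) = (0.08051 - 0.003883i)
|111⟩: (0.6803 + 0.04291i)(0.3803 - 0.04246i)(-0.006076 - 0.951i) = (-0.01353 - 0.2477i)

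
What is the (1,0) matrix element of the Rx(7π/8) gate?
-0.9808i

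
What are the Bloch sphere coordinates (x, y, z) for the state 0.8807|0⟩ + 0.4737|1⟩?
(0.8344, 0, 0.5512)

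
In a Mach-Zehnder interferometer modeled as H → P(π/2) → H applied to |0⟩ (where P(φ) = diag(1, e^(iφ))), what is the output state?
(1/2 + (1/2)i)|0⟩ + (1/2 - (1/2)i)|1⟩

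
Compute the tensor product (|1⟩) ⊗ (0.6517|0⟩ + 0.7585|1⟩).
0.6517|10⟩ + 0.7585|11⟩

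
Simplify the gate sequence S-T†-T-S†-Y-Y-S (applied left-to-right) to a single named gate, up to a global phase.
S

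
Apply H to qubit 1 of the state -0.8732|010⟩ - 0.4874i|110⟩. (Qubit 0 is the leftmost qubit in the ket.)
-0.6174|000⟩ + 0.6174|010⟩ - 0.3446i|100⟩ + 0.3446i|110⟩

H on qubit 1 mixes each pair of kets that differ only in qubit 1: amplitudes (a, b) of (|…0…⟩, |…1…⟩) become ((a + b)/√2, (a − b)/√2). Kets absent from the input have amplitude 0.
(|000⟩, |010⟩): (a, b) = (0, -0.8732) → (-0.6174, 0.6174)
(|100⟩, |110⟩): (a, b) = (0, -0.4874i) → (-0.3446i, 0.3446i)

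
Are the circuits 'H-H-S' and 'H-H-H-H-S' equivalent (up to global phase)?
Yes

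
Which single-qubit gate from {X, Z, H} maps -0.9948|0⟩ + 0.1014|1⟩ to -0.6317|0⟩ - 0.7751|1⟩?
H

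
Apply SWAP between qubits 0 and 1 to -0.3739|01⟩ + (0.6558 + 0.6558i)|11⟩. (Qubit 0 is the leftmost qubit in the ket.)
-0.3739|10⟩ + (0.6558 + 0.6558i)|11⟩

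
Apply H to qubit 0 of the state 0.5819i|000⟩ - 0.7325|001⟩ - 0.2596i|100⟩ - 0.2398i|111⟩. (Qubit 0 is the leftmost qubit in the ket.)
0.2279i|000⟩ - 0.518|001⟩ - 0.1696i|011⟩ + 0.595i|100⟩ - 0.518|101⟩ + 0.1696i|111⟩

H on qubit 0 mixes each pair of kets that differ only in qubit 0: amplitudes (a, b) of (|…0…⟩, |…1…⟩) become ((a + b)/√2, (a − b)/√2). Kets absent from the input have amplitude 0.
(|000⟩, |100⟩): (a, b) = (0.5819i, -0.2596i) → (0.2279i, 0.595i)
(|001⟩, |101⟩): (a, b) = (-0.7325, 0) → (-0.518, -0.518)
(|011⟩, |111⟩): (a, b) = (0, -0.2398i) → (-0.1696i, 0.1696i)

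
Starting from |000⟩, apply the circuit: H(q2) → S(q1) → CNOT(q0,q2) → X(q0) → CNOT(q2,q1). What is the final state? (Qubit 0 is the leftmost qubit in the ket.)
1/√2|100⟩ + 1/√2|111⟩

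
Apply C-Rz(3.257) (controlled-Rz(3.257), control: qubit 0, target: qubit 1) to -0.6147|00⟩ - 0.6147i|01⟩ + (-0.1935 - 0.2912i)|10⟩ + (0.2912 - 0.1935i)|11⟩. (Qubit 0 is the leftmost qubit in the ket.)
-0.6147|00⟩ - 0.6147i|01⟩ + (-0.2796 + 0.21i)|10⟩ + (0.1764 + 0.3019i)|11⟩

C-Rz(3.257) leaves the control-|0⟩ kets |00⟩, |01⟩ unchanged and applies Rz(3.257) to qubit 1 on the control-|1⟩ pair (|10⟩, |11⟩).
Rz(3.257) = [[e^(−iθ/2), 0], [0, e^(iθ/2)]] with e^(±iθ/2) = cos(θ/2) ± i·sin(θ/2); θ = 3.257, cos(θ/2) ≈ -0.0576717, sin(θ/2) ≈ 0.998336.
With a = amp(|10⟩) = (-0.1935 - 0.2912i) and b = amp(|11⟩) = (0.2912 - 0.1935i):
new amp(|10⟩) = (-0.0576717 - 0.998336i)·a = (-0.2796 + 0.21i)
new amp(|11⟩) = (-0.0576717 + 0.998336i)·b = (0.1764 + 0.3019i)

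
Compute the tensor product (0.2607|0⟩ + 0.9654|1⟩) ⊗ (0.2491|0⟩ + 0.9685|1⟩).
0.06494|00⟩ + 0.2525|01⟩ + 0.2405|10⟩ + 0.935|11⟩

amp(|b₁b₂…⟩) = product of the factor amplitudes for bits b₁, b₂, …; only kets whose every factor amplitude is nonzero survive.
|00⟩: (0.2607)(0.2491) = 0.06494
|01⟩: (0.2607)(0.9685) = 0.2525
|10⟩: (0.9654)(0.2491) = 0.2405
|11⟩: (0.9654)(0.9685) = 0.935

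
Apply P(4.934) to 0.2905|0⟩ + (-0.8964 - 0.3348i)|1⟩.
0.2905|0⟩ + (-0.5236 + 0.8009i)|1⟩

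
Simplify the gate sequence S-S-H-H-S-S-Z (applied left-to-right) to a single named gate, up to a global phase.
Z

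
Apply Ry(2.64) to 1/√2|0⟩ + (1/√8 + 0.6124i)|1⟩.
(-0.167 - 0.5932i)|0⟩ + (0.7727 + 0.152i)|1⟩

Ry(2.64) = [[cos(θ/2), −sin(θ/2)], [sin(θ/2), cos(θ/2)]]; θ = 2.64, cos(θ/2) ≈ 0.248175, sin(θ/2) ≈ 0.968715.
With a = amp(|0⟩) = 1/√2 and b = amp(|1⟩) = (1/√8 + 0.6124i):
new amp(|0⟩) = (0.248175)·a + (-0.968715)·b = (-0.167 - 0.5932i)
new amp(|1⟩) = (0.968715)·a + (0.248175)·b = (0.7727 + 0.152i)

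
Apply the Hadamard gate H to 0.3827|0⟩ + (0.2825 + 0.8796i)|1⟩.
(0.4704 + 0.622i)|0⟩ + (0.07085 - 0.622i)|1⟩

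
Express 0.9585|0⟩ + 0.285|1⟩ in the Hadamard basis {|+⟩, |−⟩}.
0.8793|+⟩ + 0.4762|−⟩

With |ψ⟩ = α|0⟩ + β|1⟩, the Hadamard-basis coefficients are ⟨+|ψ⟩ = (α + β)/√2 and ⟨−|ψ⟩ = (α − β)/√2.
Here α = 0.9585, β = 0.285: (α + β)/√2 = 0.8793, (α − β)/√2 = 0.4762.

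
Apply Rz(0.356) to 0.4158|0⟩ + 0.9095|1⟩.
(0.4092 - 0.07362i)|0⟩ + (0.8951 + 0.161i)|1⟩

Rz(0.356) = [[e^(−iθ/2), 0], [0, e^(iθ/2)]] with e^(±iθ/2) = cos(θ/2) ± i·sin(θ/2); θ = 0.356, cos(θ/2) ≈ 0.9842, sin(θ/2) ≈ 0.177062.
With a = amp(|0⟩) = 0.4158 and b = amp(|1⟩) = 0.9095:
new amp(|0⟩) = (0.9842 - 0.177062i)·a = (0.4092 - 0.07362i)
new amp(|1⟩) = (0.9842 + 0.177062i)·b = (0.8951 + 0.161i)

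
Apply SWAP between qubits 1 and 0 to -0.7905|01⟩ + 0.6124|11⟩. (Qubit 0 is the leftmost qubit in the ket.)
-0.7905|10⟩ + 0.6124|11⟩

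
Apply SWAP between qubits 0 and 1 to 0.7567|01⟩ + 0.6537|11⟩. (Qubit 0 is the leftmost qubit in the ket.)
0.7567|10⟩ + 0.6537|11⟩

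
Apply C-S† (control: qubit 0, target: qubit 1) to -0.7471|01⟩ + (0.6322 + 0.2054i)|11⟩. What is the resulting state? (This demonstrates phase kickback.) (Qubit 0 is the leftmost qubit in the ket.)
-0.7471|01⟩ + (0.2054 - 0.6322i)|11⟩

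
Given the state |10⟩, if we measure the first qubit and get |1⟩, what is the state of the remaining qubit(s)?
|0⟩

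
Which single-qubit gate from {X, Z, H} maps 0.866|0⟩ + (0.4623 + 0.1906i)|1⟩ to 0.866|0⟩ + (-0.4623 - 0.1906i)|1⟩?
Z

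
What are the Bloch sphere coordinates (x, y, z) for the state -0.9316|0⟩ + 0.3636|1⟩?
(-0.6775, 0, 0.7357)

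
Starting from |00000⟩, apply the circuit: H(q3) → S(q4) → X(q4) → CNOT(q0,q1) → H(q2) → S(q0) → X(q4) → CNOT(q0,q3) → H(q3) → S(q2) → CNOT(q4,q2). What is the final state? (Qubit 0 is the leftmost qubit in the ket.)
1/√2|00000⟩ + (1/√2)i|00100⟩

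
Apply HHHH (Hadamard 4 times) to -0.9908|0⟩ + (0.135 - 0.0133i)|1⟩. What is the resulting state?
-0.9908|0⟩ + (0.135 - 0.0133i)|1⟩

H² = I, so an even number of Hadamards cancels: H^4 = I and the state is unchanged.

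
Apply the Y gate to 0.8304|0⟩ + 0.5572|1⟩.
-0.5572i|0⟩ + 0.8304i|1⟩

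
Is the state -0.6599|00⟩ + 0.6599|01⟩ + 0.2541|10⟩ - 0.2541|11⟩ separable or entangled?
Separable

Writing the state as a|00⟩ + b|01⟩ + c|10⟩ + d|11⟩, it is a product state iff ad − bc = 0.
Here (a, b, c, d) = (-0.6599, 0.6599, 0.2541, -0.2541): ad − bc = (-0.6599)(-0.2541) − (0.6599)(0.2541) = 0, so the state is separable.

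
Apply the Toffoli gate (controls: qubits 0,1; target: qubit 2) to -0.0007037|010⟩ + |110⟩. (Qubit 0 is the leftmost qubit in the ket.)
-0.0007037|010⟩ + |111⟩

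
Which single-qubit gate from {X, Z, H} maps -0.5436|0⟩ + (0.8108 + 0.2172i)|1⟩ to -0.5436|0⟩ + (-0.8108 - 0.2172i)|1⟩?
Z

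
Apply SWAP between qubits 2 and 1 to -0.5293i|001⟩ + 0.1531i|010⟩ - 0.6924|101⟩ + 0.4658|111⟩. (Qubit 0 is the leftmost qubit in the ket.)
0.1531i|001⟩ - 0.5293i|010⟩ - 0.6924|110⟩ + 0.4658|111⟩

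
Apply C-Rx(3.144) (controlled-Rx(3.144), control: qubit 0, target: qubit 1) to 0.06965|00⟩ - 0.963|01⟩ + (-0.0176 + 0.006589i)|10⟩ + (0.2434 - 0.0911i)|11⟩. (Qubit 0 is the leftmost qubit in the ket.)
0.06965|00⟩ - 0.963|01⟩ + (-0.09108 - 0.2434i)|10⟩ + (0.006296 + 0.01771i)|11⟩

C-Rx(3.144) leaves the control-|0⟩ kets |00⟩, |01⟩ unchanged and applies Rx(3.144) to qubit 1 on the control-|1⟩ pair (|10⟩, |11⟩).
Rx(3.144) = [[cos(θ/2), −i·sin(θ/2)], [−i·sin(θ/2), cos(θ/2)]]; θ = 3.144, cos(θ/2) ≈ -0.00120367, sin(θ/2) ≈ 0.999999.
With a = amp(|10⟩) = (-0.0176 + 0.006589i) and b = amp(|11⟩) = (0.2434 - 0.0911i):
new amp(|10⟩) = (-0.00120367)·a + (-0.999999i)·b = (-0.09108 - 0.2434i)
new amp(|11⟩) = (-0.999999i)·a + (-0.00120367)·b = (0.006296 + 0.01771i)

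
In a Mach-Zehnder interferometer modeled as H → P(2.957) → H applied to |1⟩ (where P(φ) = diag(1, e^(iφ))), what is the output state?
(0.9915 - 0.09177i)|0⟩ + (0.008494 + 0.09177i)|1⟩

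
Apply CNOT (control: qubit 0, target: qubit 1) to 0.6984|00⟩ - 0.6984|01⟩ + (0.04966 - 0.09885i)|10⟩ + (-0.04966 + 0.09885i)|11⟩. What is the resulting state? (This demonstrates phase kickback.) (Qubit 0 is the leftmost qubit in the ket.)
0.6984|00⟩ - 0.6984|01⟩ + (-0.04966 + 0.09885i)|10⟩ + (0.04966 - 0.09885i)|11⟩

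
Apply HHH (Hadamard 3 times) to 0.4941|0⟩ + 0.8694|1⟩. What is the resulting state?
0.9641|0⟩ - 0.2654|1⟩

H² = I, so H^3 = H: a single Hadamard. With (a, b) = (0.4941, 0.8694), H gives ((a + b)/√2, (a − b)/√2) = (0.9641, -0.2654).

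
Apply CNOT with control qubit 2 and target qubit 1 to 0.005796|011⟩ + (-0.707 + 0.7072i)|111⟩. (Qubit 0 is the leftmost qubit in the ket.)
0.005796|001⟩ + (-0.707 + 0.7072i)|101⟩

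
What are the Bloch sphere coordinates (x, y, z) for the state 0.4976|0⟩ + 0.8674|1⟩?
(0.8632, 0, -0.5048)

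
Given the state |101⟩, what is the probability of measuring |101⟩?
1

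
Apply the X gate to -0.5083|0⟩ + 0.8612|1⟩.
0.8612|0⟩ - 0.5083|1⟩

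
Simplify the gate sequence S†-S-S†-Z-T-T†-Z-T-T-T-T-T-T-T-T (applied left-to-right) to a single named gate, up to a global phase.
S†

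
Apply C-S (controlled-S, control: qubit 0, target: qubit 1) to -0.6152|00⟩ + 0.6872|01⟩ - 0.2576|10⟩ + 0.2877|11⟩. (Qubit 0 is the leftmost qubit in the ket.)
-0.6152|00⟩ + 0.6872|01⟩ - 0.2576|10⟩ + 0.2877i|11⟩

C-S leaves the control-|0⟩ kets |00⟩, |01⟩ unchanged and applies S to qubit 1 on the control-|1⟩ pair (|10⟩, |11⟩).
S = [[1, 0], [0, i]].
With a = amp(|10⟩) = -0.2576 and b = amp(|11⟩) = 0.2877:
new amp(|10⟩) = (1)·a = -0.2576
new amp(|11⟩) = (i)·b = 0.2877i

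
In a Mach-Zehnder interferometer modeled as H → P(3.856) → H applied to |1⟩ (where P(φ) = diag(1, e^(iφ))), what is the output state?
(0.8777 + 0.3276i)|0⟩ + (0.1223 - 0.3276i)|1⟩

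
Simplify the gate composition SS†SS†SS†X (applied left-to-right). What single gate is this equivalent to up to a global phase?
X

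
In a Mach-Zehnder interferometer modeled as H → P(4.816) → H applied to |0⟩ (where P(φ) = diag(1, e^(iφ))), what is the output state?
(0.5517 - 0.4973i)|0⟩ + (0.4483 + 0.4973i)|1⟩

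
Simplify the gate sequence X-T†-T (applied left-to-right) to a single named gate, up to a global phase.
X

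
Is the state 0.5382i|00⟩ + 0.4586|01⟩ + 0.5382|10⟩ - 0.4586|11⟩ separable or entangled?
Entangled

Writing the state as a|00⟩ + b|01⟩ + c|10⟩ + d|11⟩, it is a product state iff ad − bc = 0.
Here (a, b, c, d) = (0.5382i, 0.4586, 0.5382, -0.4586): ad − bc = (0.5382i)(-0.4586) − (0.4586)(0.5382) = (-0.2468 - 0.2468i) ≠ 0, so the state is entangled.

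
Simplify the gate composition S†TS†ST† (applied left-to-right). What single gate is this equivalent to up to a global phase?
S†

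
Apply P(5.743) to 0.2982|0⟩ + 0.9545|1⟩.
0.2982|0⟩ + (0.8186 - 0.4909i)|1⟩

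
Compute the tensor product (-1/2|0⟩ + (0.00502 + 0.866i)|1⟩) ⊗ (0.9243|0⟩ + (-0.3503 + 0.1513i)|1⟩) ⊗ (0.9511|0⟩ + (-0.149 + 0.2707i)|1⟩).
-0.4396|000⟩ + (0.06886 - 0.1251i)|001⟩ + (0.1666 - 0.07195i)|010⟩ + (-0.005619 + 0.05868i)|011⟩ + (0.004413 + 0.7613i)|100⟩ + (-0.2174 - 0.118i)|101⟩ + (-0.1263 - 0.2878i)|110⟩ + (0.1017 + 0.009143i)|111⟩

amp(|b₁b₂…⟩) = product of the factor amplitudes for bits b₁, b₂, …; only kets whose every factor amplitude is nonzero survive.
|000⟩: (-1/2)(0.9243)(0.9511) = -0.4396
|001⟩: (-1/2)(0.9243)(-0.149 + 0.2707i) = (0.06886 - 0.1251i)
|010⟩: (-1/2)(-0.3503 + 0.1513i)(0.9511) = (0.1666 - 0.07195i)
|011⟩: (-1/2)(-0.3503 + 0.1513i)(-0.149 + 0.2707i) = (-0.005619 + 0.05868i)
|100⟩: (0.00502 + 0.866i)(0.9243)(0.9511) = (0.004413 + 0.7613i)
|101⟩: (0.00502 + 0.866i)(0.9243)(-0.149 + 0.2707i) = (-0.2174 - 0.118i)
|110⟩: (0.00502 + 0.866i)(-0.3503 + 0.1513i)(0.9511) = (-0.1263 - 0.2878i)
|111⟩: (0.00502 + 0.866i)(-0.3503 + 0.1513i)(-0.149 + 0.2707i) = (0.1017 + 0.009143i)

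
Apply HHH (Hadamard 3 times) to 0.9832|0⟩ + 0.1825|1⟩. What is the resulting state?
0.8243|0⟩ + 0.5662|1⟩

H² = I, so H^3 = H: a single Hadamard. With (a, b) = (0.9832, 0.1825), H gives ((a + b)/√2, (a − b)/√2) = (0.8243, 0.5662).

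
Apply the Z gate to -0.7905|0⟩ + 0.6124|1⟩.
-0.7905|0⟩ - 0.6124|1⟩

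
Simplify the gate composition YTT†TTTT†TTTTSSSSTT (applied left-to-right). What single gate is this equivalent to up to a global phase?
Y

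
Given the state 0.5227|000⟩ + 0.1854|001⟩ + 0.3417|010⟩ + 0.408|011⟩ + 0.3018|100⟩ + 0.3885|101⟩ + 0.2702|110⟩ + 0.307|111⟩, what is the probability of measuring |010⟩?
0.1168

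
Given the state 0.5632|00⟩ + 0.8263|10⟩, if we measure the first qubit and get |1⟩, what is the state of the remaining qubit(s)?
|0⟩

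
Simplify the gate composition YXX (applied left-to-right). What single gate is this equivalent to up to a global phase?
Y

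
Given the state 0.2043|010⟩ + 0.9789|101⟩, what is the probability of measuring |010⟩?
0.04174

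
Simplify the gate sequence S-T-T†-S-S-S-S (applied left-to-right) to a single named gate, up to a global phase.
S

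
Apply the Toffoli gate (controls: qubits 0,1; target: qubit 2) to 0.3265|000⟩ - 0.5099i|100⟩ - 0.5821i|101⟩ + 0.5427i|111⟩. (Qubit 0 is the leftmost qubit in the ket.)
0.3265|000⟩ - 0.5099i|100⟩ - 0.5821i|101⟩ + 0.5427i|110⟩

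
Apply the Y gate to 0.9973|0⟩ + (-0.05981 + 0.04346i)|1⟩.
(0.04346 + 0.05981i)|0⟩ + 0.9973i|1⟩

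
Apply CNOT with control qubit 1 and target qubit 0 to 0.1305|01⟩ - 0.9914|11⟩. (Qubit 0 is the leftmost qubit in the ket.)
-0.9914|01⟩ + 0.1305|11⟩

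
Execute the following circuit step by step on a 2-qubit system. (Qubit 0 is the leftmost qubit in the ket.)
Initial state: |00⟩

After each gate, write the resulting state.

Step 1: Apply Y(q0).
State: i|10⟩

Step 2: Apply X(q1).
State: i|11⟩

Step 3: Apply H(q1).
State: (1/√2)i|10⟩ - (1/√2)i|11⟩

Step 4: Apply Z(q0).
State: -(1/√2)i|10⟩ + (1/√2)i|11⟩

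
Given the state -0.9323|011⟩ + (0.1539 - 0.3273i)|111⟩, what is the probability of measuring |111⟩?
0.1308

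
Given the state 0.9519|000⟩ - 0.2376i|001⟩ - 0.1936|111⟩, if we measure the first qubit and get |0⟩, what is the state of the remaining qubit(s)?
0.9702|00⟩ - 0.2422i|01⟩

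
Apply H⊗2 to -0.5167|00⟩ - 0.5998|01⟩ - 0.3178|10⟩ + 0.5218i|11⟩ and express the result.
(-0.7172 + 0.2609i)|00⟩ + (-0.1174 - 0.2609i)|01⟩ + (-0.3994 - 0.2609i)|10⟩ + (0.2005 + 0.2609i)|11⟩

H⊗2 gives amp(|y⟩) = (1/2) Σ_x (−1)^(x·y) amp(|x⟩), where x·y is the number of positions in which both x and y have a 1.
|00⟩: (-0.5167 - 0.5998 - 0.3178 + 0.5218i)/2 = (-0.7172 + 0.2609i)
|01⟩: (-0.5167 + 0.5998 - 0.3178 - 0.5218i)/2 = (-0.1174 - 0.2609i)
|10⟩: (-0.5167 - 0.5998 + 0.3178 - 0.5218i)/2 = (-0.3994 - 0.2609i)
|11⟩: (-0.5167 + 0.5998 + 0.3178 + 0.5218i)/2 = (0.2005 + 0.2609i)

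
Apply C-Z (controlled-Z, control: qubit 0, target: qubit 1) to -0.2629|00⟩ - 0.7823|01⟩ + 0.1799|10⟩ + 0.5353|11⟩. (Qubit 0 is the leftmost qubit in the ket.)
-0.2629|00⟩ - 0.7823|01⟩ + 0.1799|10⟩ - 0.5353|11⟩

C-Z leaves the control-|0⟩ kets |00⟩, |01⟩ unchanged and applies Z to qubit 1 on the control-|1⟩ pair (|10⟩, |11⟩).
Z = [[1, 0], [0, -1]].
With a = amp(|10⟩) = 0.1799 and b = amp(|11⟩) = 0.5353:
new amp(|10⟩) = (1)·a = 0.1799
new amp(|11⟩) = (-1)·b = -0.5353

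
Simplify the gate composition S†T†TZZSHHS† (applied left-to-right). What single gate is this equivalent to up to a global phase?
S†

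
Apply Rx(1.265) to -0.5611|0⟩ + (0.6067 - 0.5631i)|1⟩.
(-0.7854 - 0.3587i)|0⟩ + (0.4893 - 0.1225i)|1⟩

Rx(1.265) = [[cos(θ/2), −i·sin(θ/2)], [−i·sin(θ/2), cos(θ/2)]]; θ = 1.265, cos(θ/2) ≈ 0.806552, sin(θ/2) ≈ 0.591163.
With a = amp(|0⟩) = -0.5611 and b = amp(|1⟩) = (0.6067 - 0.5631i):
new amp(|0⟩) = (0.806552)·a + (-0.591163i)·b = (-0.7854 - 0.3587i)
new amp(|1⟩) = (-0.591163i)·a + (0.806552)·b = (0.4893 - 0.1225i)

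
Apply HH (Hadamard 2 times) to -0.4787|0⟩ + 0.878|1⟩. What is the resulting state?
-0.4787|0⟩ + 0.878|1⟩

H² = I, so an even number of Hadamards cancels: H^2 = I and the state is unchanged.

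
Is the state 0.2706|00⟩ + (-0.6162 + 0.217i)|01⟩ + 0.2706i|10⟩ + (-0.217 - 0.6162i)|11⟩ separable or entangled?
Separable

Writing the state as a|00⟩ + b|01⟩ + c|10⟩ + d|11⟩, it is a product state iff ad − bc = 0.
Here (a, b, c, d) = (0.2706, (-0.6162 + 0.217i), 0.2706i, (-0.217 - 0.6162i)): ad − bc = (0.2706)(-0.217 - 0.6162i) − (-0.6162 + 0.217i)(0.2706i) = 0, so the state is separable.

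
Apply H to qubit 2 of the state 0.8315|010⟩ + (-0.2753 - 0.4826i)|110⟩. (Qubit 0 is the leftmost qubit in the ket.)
0.588|010⟩ + 0.588|011⟩ + (-0.1947 - 0.3412i)|110⟩ + (-0.1947 - 0.3412i)|111⟩

H on qubit 2 mixes each pair of kets that differ only in qubit 2: amplitudes (a, b) of (|…0…⟩, |…1…⟩) become ((a + b)/√2, (a − b)/√2). Kets absent from the input have amplitude 0.
(|010⟩, |011⟩): (a, b) = (0.8315, 0) → (0.588, 0.588)
(|110⟩, |111⟩): (a, b) = ((-0.2753 - 0.4826i), 0) → ((-0.1947 - 0.3412i), (-0.1947 - 0.3412i))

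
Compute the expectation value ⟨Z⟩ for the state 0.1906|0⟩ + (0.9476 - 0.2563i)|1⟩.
-0.9273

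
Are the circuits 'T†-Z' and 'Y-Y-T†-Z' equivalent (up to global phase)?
Yes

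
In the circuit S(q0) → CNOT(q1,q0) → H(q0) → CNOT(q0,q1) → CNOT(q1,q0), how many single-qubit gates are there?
2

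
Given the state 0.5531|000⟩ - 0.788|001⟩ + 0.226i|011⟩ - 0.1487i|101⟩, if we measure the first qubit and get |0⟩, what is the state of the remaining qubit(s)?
0.5593|00⟩ - 0.7968|01⟩ + 0.2285i|11⟩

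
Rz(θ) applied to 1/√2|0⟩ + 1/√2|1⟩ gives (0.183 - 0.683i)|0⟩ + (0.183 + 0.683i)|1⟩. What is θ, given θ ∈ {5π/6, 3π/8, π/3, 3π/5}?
5π/6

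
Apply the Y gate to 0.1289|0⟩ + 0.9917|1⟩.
-0.9917i|0⟩ + 0.1289i|1⟩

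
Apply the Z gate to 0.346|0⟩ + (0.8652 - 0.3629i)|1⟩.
0.346|0⟩ + (-0.8652 + 0.3629i)|1⟩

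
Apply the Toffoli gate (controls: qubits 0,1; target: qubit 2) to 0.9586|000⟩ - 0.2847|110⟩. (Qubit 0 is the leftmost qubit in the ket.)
0.9586|000⟩ - 0.2847|111⟩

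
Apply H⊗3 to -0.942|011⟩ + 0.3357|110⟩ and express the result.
-0.2144|000⟩ + 0.4517|001⟩ + 0.2144|010⟩ - 0.4517|011⟩ - 0.4517|100⟩ + 0.2144|101⟩ + 0.4517|110⟩ - 0.2144|111⟩

H⊗3 gives amp(|y⟩) = (1/2√2) Σ_x (−1)^(x·y) amp(|x⟩), where x·y is the number of positions in which both x and y have a 1.
|000⟩: (-0.942 + 0.3357)/(2√2) = -0.2144
|001⟩: (0.942 + 0.3357)/(2√2) = 0.4517
|010⟩: (0.942 - 0.3357)/(2√2) = 0.2144
|011⟩: (-0.942 - 0.3357)/(2√2) = -0.4517
|100⟩: (-0.942 - 0.3357)/(2√2) = -0.4517
|101⟩: (0.942 - 0.3357)/(2√2) = 0.2144
|110⟩: (0.942 + 0.3357)/(2√2) = 0.4517
|111⟩: (-0.942 + 0.3357)/(2√2) = -0.2144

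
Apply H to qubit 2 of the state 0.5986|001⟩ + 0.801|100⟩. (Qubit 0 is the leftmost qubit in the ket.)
0.4233|000⟩ - 0.4233|001⟩ + 0.5664|100⟩ + 0.5664|101⟩

H on qubit 2 mixes each pair of kets that differ only in qubit 2: amplitudes (a, b) of (|…0…⟩, |…1…⟩) become ((a + b)/√2, (a − b)/√2). Kets absent from the input have amplitude 0.
(|000⟩, |001⟩): (a, b) = (0, 0.5986) → (0.4233, -0.4233)
(|100⟩, |101⟩): (a, b) = (0.801, 0) → (0.5664, 0.5664)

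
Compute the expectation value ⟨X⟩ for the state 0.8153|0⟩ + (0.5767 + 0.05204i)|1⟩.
0.9404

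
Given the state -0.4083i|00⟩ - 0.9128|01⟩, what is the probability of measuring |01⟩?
0.8332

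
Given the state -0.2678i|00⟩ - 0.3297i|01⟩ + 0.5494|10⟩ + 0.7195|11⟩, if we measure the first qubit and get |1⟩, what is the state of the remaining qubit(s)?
0.6069|0⟩ + 0.7948|1⟩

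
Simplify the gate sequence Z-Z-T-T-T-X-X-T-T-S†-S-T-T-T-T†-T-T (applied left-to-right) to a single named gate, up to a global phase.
T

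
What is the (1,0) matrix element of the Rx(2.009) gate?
-0.8439i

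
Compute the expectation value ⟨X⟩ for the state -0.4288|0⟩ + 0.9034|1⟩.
-0.7748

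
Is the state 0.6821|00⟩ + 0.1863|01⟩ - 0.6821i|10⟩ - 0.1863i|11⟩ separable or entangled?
Separable

Writing the state as a|00⟩ + b|01⟩ + c|10⟩ + d|11⟩, it is a product state iff ad − bc = 0.
Here (a, b, c, d) = (0.6821, 0.1863, -0.6821i, -0.1863i): ad − bc = (0.6821)(-0.1863i) − (0.1863)(-0.6821i) = 0, so the state is separable.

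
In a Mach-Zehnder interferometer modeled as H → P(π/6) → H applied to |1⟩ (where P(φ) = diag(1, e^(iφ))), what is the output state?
(0.06699 - 0.25i)|0⟩ + (0.933 + 0.25i)|1⟩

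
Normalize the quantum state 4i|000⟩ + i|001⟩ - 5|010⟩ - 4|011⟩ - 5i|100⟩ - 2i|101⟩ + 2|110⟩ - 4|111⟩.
0.3867i|000⟩ + 0.09667i|001⟩ - 0.4834|010⟩ - 0.3867|011⟩ - 0.4834i|100⟩ - 0.1933i|101⟩ + 0.1933|110⟩ - 0.3867|111⟩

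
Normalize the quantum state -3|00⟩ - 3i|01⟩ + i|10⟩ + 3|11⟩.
-0.5669|00⟩ - 0.5669i|01⟩ + 0.189i|10⟩ + 0.5669|11⟩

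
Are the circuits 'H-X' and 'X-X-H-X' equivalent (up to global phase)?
Yes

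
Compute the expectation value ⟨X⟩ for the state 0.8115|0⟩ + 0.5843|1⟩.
0.9483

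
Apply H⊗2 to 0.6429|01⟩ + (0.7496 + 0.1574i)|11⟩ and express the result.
(0.6963 + 0.0787i)|00⟩ + (-0.6963 - 0.0787i)|01⟩ + (-0.05335 - 0.0787i)|10⟩ + (0.05335 + 0.0787i)|11⟩

H⊗2 gives amp(|y⟩) = (1/2) Σ_x (−1)^(x·y) amp(|x⟩), where x·y is the number of positions in which both x and y have a 1.
|00⟩: (0.6429 + (0.7496 + 0.1574i))/2 = (0.6963 + 0.0787i)
|01⟩: (-0.6429 - (0.7496 + 0.1574i))/2 = (-0.6963 - 0.0787i)
|10⟩: (0.6429 - (0.7496 + 0.1574i))/2 = (-0.05335 - 0.0787i)
|11⟩: (-0.6429 + (0.7496 + 0.1574i))/2 = (0.05335 + 0.0787i)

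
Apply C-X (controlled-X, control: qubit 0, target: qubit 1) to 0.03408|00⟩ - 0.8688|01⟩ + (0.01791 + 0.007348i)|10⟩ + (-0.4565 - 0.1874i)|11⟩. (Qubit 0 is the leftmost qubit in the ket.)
0.03408|00⟩ - 0.8688|01⟩ + (-0.4565 - 0.1874i)|10⟩ + (0.01791 + 0.007348i)|11⟩

C-X leaves the control-|0⟩ kets |00⟩, |01⟩ unchanged and applies X to qubit 1 on the control-|1⟩ pair (|10⟩, |11⟩).
X = [[0, 1], [1, 0]].
With a = amp(|10⟩) = (0.01791 + 0.007348i) and b = amp(|11⟩) = (-0.4565 - 0.1874i):
new amp(|10⟩) = (1)·b = (-0.4565 - 0.1874i)
new amp(|11⟩) = (1)·a = (0.01791 + 0.007348i)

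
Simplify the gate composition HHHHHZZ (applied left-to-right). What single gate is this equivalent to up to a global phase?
H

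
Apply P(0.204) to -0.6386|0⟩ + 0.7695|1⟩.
-0.6386|0⟩ + (0.7535 + 0.1559i)|1⟩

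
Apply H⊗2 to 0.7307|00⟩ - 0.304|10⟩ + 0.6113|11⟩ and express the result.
0.519|00⟩ - 0.0923|01⟩ + 0.2117|10⟩ + 0.823|11⟩

H⊗2 gives amp(|y⟩) = (1/2) Σ_x (−1)^(x·y) amp(|x⟩), where x·y is the number of positions in which both x and y have a 1.
|00⟩: (0.7307 - 0.304 + 0.6113)/2 = 0.519
|01⟩: (0.7307 - 0.304 - 0.6113)/2 = -0.0923
|10⟩: (0.7307 + 0.304 - 0.6113)/2 = 0.2117
|11⟩: (0.7307 + 0.304 + 0.6113)/2 = 0.823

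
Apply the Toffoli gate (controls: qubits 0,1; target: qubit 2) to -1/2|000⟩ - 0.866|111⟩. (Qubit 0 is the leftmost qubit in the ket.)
-1/2|000⟩ - 0.866|110⟩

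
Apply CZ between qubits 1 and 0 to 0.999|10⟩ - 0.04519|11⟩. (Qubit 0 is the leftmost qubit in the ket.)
0.999|10⟩ + 0.04519|11⟩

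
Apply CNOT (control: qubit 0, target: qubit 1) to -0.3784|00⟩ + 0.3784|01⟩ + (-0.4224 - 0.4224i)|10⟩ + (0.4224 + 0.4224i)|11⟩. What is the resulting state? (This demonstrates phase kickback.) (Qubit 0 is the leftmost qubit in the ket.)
-0.3784|00⟩ + 0.3784|01⟩ + (0.4224 + 0.4224i)|10⟩ + (-0.4224 - 0.4224i)|11⟩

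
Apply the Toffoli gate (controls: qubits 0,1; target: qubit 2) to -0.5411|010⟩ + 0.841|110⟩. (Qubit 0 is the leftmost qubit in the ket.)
-0.5411|010⟩ + 0.841|111⟩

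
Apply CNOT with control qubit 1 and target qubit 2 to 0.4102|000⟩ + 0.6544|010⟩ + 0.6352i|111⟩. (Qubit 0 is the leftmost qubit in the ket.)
0.4102|000⟩ + 0.6544|011⟩ + 0.6352i|110⟩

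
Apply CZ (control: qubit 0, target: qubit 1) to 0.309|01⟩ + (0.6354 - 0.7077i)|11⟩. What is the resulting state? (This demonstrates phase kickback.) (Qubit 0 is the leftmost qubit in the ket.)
0.309|01⟩ + (-0.6354 + 0.7077i)|11⟩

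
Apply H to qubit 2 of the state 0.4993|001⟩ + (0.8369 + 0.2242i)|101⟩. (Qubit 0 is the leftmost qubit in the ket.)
0.3531|000⟩ - 0.3531|001⟩ + (0.5918 + 0.1585i)|100⟩ + (-0.5918 - 0.1585i)|101⟩

H on qubit 2 mixes each pair of kets that differ only in qubit 2: amplitudes (a, b) of (|…0…⟩, |…1…⟩) become ((a + b)/√2, (a − b)/√2). Kets absent from the input have amplitude 0.
(|000⟩, |001⟩): (a, b) = (0, 0.4993) → (0.3531, -0.3531)
(|100⟩, |101⟩): (a, b) = (0, (0.8369 + 0.2242i)) → ((0.5918 + 0.1585i), (-0.5918 - 0.1585i))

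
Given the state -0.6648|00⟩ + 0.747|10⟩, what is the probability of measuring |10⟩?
0.558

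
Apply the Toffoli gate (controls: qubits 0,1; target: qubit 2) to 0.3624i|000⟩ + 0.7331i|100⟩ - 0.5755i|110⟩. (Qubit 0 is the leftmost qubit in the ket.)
0.3624i|000⟩ + 0.7331i|100⟩ - 0.5755i|111⟩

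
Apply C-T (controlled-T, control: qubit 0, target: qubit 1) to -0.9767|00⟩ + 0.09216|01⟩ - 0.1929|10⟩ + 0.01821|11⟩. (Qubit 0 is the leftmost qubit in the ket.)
-0.9767|00⟩ + 0.09216|01⟩ - 0.1929|10⟩ + (0.01288 + 0.01288i)|11⟩

C-T leaves the control-|0⟩ kets |00⟩, |01⟩ unchanged and applies T to qubit 1 on the control-|1⟩ pair (|10⟩, |11⟩).
T = [[1, 0], [0, (1/√2 + (1/√2)i)]].
With a = amp(|10⟩) = -0.1929 and b = amp(|11⟩) = 0.01821:
new amp(|10⟩) = (1)·a = -0.1929
new amp(|11⟩) = (1/√2 + (1/√2)i)·b = (0.01288 + 0.01288i)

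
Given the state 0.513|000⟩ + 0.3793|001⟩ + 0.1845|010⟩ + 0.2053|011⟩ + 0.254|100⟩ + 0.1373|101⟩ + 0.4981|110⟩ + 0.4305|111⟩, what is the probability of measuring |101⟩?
0.01885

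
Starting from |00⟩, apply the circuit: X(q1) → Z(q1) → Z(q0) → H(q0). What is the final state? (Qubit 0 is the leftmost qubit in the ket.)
-1/√2|01⟩ - 1/√2|11⟩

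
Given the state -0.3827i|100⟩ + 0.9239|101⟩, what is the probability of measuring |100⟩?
0.1465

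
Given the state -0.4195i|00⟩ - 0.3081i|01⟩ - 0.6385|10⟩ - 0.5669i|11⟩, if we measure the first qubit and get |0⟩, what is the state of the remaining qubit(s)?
-0.806i|0⟩ - 0.5919i|1⟩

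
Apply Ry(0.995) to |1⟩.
-0.4772|0⟩ + 0.8788|1⟩

Ry(0.995) = [[cos(θ/2), −sin(θ/2)], [sin(θ/2), cos(θ/2)]]; θ = 0.995, cos(θ/2) ≈ 0.878778, sin(θ/2) ≈ 0.47723.
With a = amp(|0⟩) = 0 and b = amp(|1⟩) = 1:
new amp(|0⟩) = (0.878778)·a + (-0.47723)·b = -0.4772
new amp(|1⟩) = (0.47723)·a + (0.878778)·b = 0.8788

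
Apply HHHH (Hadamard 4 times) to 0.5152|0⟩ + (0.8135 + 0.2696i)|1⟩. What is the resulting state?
0.5152|0⟩ + (0.8135 + 0.2696i)|1⟩

H² = I, so an even number of Hadamards cancels: H^4 = I and the state is unchanged.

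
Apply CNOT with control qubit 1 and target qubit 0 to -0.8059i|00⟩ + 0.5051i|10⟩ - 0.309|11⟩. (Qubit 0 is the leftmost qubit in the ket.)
-0.8059i|00⟩ - 0.309|01⟩ + 0.5051i|10⟩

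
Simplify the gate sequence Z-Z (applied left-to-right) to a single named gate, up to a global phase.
I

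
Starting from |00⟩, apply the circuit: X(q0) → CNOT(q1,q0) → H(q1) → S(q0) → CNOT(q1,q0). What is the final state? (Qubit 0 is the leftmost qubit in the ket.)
(1/√2)i|01⟩ + (1/√2)i|10⟩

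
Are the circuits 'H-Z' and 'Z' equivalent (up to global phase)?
No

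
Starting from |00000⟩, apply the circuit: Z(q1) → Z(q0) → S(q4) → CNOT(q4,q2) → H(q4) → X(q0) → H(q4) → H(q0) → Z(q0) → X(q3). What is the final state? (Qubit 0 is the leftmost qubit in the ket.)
1/√2|00010⟩ + 1/√2|10010⟩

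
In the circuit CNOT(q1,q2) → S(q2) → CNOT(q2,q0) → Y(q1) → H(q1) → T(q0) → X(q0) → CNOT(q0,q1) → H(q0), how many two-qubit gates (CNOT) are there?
3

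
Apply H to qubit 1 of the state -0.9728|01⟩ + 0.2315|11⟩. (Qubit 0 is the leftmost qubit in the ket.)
-0.6879|00⟩ + 0.6879|01⟩ + 0.1637|10⟩ - 0.1637|11⟩

H on qubit 1 mixes each pair of kets that differ only in qubit 1: amplitudes (a, b) of (|…0…⟩, |…1…⟩) become ((a + b)/√2, (a − b)/√2). Kets absent from the input have amplitude 0.
(|00⟩, |01⟩): (a, b) = (0, -0.9728) → (-0.6879, 0.6879)
(|10⟩, |11⟩): (a, b) = (0, 0.2315) → (0.1637, -0.1637)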